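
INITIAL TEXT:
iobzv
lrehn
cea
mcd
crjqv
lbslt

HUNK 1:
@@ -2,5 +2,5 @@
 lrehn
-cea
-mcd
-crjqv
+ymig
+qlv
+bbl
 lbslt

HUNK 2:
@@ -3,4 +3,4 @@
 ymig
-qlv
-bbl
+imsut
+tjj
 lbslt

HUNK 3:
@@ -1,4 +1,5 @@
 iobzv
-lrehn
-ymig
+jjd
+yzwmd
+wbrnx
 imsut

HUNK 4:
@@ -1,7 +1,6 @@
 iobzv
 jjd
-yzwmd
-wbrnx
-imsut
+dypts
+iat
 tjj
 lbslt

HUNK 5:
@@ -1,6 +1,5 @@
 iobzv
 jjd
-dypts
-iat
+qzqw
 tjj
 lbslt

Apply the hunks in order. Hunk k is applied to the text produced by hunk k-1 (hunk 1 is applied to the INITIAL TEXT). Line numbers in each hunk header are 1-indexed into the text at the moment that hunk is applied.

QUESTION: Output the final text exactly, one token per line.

Hunk 1: at line 2 remove [cea,mcd,crjqv] add [ymig,qlv,bbl] -> 6 lines: iobzv lrehn ymig qlv bbl lbslt
Hunk 2: at line 3 remove [qlv,bbl] add [imsut,tjj] -> 6 lines: iobzv lrehn ymig imsut tjj lbslt
Hunk 3: at line 1 remove [lrehn,ymig] add [jjd,yzwmd,wbrnx] -> 7 lines: iobzv jjd yzwmd wbrnx imsut tjj lbslt
Hunk 4: at line 1 remove [yzwmd,wbrnx,imsut] add [dypts,iat] -> 6 lines: iobzv jjd dypts iat tjj lbslt
Hunk 5: at line 1 remove [dypts,iat] add [qzqw] -> 5 lines: iobzv jjd qzqw tjj lbslt

Answer: iobzv
jjd
qzqw
tjj
lbslt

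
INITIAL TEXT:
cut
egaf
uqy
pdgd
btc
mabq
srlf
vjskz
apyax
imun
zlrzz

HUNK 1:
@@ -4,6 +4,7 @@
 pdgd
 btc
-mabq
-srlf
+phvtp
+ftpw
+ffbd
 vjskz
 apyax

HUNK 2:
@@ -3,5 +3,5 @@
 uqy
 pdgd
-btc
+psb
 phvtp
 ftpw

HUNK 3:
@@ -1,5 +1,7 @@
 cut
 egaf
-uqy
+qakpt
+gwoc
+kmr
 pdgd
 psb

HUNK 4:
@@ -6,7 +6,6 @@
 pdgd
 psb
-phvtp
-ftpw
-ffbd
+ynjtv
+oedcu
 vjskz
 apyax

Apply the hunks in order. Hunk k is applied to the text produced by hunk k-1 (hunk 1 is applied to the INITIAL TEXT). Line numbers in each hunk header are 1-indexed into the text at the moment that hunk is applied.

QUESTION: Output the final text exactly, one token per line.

Hunk 1: at line 4 remove [mabq,srlf] add [phvtp,ftpw,ffbd] -> 12 lines: cut egaf uqy pdgd btc phvtp ftpw ffbd vjskz apyax imun zlrzz
Hunk 2: at line 3 remove [btc] add [psb] -> 12 lines: cut egaf uqy pdgd psb phvtp ftpw ffbd vjskz apyax imun zlrzz
Hunk 3: at line 1 remove [uqy] add [qakpt,gwoc,kmr] -> 14 lines: cut egaf qakpt gwoc kmr pdgd psb phvtp ftpw ffbd vjskz apyax imun zlrzz
Hunk 4: at line 6 remove [phvtp,ftpw,ffbd] add [ynjtv,oedcu] -> 13 lines: cut egaf qakpt gwoc kmr pdgd psb ynjtv oedcu vjskz apyax imun zlrzz

Answer: cut
egaf
qakpt
gwoc
kmr
pdgd
psb
ynjtv
oedcu
vjskz
apyax
imun
zlrzz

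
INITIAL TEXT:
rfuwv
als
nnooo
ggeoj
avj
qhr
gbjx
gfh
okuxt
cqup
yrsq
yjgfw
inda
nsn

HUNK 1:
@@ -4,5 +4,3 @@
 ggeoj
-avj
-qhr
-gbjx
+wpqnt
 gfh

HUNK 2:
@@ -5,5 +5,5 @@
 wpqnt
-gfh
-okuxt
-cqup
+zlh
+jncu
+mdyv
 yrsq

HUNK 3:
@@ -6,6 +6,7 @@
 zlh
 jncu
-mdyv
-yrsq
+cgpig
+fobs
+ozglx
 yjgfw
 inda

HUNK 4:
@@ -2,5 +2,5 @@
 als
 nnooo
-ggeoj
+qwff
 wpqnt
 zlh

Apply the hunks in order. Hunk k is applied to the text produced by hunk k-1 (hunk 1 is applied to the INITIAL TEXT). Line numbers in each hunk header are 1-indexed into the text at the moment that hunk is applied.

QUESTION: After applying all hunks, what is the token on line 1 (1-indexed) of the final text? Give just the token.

Hunk 1: at line 4 remove [avj,qhr,gbjx] add [wpqnt] -> 12 lines: rfuwv als nnooo ggeoj wpqnt gfh okuxt cqup yrsq yjgfw inda nsn
Hunk 2: at line 5 remove [gfh,okuxt,cqup] add [zlh,jncu,mdyv] -> 12 lines: rfuwv als nnooo ggeoj wpqnt zlh jncu mdyv yrsq yjgfw inda nsn
Hunk 3: at line 6 remove [mdyv,yrsq] add [cgpig,fobs,ozglx] -> 13 lines: rfuwv als nnooo ggeoj wpqnt zlh jncu cgpig fobs ozglx yjgfw inda nsn
Hunk 4: at line 2 remove [ggeoj] add [qwff] -> 13 lines: rfuwv als nnooo qwff wpqnt zlh jncu cgpig fobs ozglx yjgfw inda nsn
Final line 1: rfuwv

Answer: rfuwv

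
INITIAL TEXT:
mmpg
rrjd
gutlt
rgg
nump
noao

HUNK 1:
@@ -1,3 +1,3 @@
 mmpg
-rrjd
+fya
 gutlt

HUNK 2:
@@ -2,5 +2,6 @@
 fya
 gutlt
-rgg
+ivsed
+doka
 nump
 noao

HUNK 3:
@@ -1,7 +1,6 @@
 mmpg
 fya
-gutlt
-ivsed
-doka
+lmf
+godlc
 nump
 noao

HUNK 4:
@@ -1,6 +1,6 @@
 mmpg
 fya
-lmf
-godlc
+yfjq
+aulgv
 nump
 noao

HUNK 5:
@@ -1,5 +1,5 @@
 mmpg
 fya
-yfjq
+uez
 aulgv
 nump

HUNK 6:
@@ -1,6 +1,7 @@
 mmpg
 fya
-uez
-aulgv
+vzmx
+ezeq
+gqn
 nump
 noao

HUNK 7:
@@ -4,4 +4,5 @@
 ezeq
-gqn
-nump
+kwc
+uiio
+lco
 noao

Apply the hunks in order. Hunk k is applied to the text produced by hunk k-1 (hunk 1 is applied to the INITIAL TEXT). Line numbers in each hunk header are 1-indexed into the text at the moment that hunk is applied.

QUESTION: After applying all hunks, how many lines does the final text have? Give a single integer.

Answer: 8

Derivation:
Hunk 1: at line 1 remove [rrjd] add [fya] -> 6 lines: mmpg fya gutlt rgg nump noao
Hunk 2: at line 2 remove [rgg] add [ivsed,doka] -> 7 lines: mmpg fya gutlt ivsed doka nump noao
Hunk 3: at line 1 remove [gutlt,ivsed,doka] add [lmf,godlc] -> 6 lines: mmpg fya lmf godlc nump noao
Hunk 4: at line 1 remove [lmf,godlc] add [yfjq,aulgv] -> 6 lines: mmpg fya yfjq aulgv nump noao
Hunk 5: at line 1 remove [yfjq] add [uez] -> 6 lines: mmpg fya uez aulgv nump noao
Hunk 6: at line 1 remove [uez,aulgv] add [vzmx,ezeq,gqn] -> 7 lines: mmpg fya vzmx ezeq gqn nump noao
Hunk 7: at line 4 remove [gqn,nump] add [kwc,uiio,lco] -> 8 lines: mmpg fya vzmx ezeq kwc uiio lco noao
Final line count: 8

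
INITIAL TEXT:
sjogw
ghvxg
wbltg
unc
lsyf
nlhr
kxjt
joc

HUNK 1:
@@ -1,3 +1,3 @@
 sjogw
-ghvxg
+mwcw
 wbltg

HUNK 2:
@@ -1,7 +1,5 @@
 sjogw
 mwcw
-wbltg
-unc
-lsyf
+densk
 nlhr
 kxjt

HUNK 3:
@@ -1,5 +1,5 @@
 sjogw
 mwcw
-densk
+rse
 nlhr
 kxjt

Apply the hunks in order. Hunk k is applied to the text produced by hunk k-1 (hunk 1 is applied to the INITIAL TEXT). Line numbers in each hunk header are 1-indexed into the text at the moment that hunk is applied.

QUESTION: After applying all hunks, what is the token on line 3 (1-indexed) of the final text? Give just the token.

Answer: rse

Derivation:
Hunk 1: at line 1 remove [ghvxg] add [mwcw] -> 8 lines: sjogw mwcw wbltg unc lsyf nlhr kxjt joc
Hunk 2: at line 1 remove [wbltg,unc,lsyf] add [densk] -> 6 lines: sjogw mwcw densk nlhr kxjt joc
Hunk 3: at line 1 remove [densk] add [rse] -> 6 lines: sjogw mwcw rse nlhr kxjt joc
Final line 3: rse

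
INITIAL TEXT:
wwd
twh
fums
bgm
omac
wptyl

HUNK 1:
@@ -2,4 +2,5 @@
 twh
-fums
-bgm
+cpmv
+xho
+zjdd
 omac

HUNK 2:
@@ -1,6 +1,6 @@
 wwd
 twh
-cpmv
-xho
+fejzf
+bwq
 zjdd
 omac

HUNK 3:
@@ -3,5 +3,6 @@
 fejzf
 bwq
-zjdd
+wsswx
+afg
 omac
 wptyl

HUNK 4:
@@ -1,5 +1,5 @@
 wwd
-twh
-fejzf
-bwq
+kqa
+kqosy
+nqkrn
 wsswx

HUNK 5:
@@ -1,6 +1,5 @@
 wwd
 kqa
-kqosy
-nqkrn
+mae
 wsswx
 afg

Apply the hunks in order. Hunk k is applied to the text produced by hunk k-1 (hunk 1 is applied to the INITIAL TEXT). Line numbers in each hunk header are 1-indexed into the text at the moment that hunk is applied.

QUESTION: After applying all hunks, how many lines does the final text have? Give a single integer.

Answer: 7

Derivation:
Hunk 1: at line 2 remove [fums,bgm] add [cpmv,xho,zjdd] -> 7 lines: wwd twh cpmv xho zjdd omac wptyl
Hunk 2: at line 1 remove [cpmv,xho] add [fejzf,bwq] -> 7 lines: wwd twh fejzf bwq zjdd omac wptyl
Hunk 3: at line 3 remove [zjdd] add [wsswx,afg] -> 8 lines: wwd twh fejzf bwq wsswx afg omac wptyl
Hunk 4: at line 1 remove [twh,fejzf,bwq] add [kqa,kqosy,nqkrn] -> 8 lines: wwd kqa kqosy nqkrn wsswx afg omac wptyl
Hunk 5: at line 1 remove [kqosy,nqkrn] add [mae] -> 7 lines: wwd kqa mae wsswx afg omac wptyl
Final line count: 7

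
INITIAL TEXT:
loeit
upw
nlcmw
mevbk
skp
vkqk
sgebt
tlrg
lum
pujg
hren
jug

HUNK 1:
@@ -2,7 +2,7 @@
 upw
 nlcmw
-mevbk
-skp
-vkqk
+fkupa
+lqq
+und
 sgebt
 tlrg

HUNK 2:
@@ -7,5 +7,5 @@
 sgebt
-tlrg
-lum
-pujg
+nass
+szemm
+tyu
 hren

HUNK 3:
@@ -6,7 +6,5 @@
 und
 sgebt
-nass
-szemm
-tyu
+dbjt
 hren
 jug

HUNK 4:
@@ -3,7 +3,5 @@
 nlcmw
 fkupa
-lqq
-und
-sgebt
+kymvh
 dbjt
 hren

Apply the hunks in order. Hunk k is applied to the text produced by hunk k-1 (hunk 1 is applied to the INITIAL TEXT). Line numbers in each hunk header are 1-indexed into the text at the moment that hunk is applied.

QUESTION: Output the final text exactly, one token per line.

Answer: loeit
upw
nlcmw
fkupa
kymvh
dbjt
hren
jug

Derivation:
Hunk 1: at line 2 remove [mevbk,skp,vkqk] add [fkupa,lqq,und] -> 12 lines: loeit upw nlcmw fkupa lqq und sgebt tlrg lum pujg hren jug
Hunk 2: at line 7 remove [tlrg,lum,pujg] add [nass,szemm,tyu] -> 12 lines: loeit upw nlcmw fkupa lqq und sgebt nass szemm tyu hren jug
Hunk 3: at line 6 remove [nass,szemm,tyu] add [dbjt] -> 10 lines: loeit upw nlcmw fkupa lqq und sgebt dbjt hren jug
Hunk 4: at line 3 remove [lqq,und,sgebt] add [kymvh] -> 8 lines: loeit upw nlcmw fkupa kymvh dbjt hren jug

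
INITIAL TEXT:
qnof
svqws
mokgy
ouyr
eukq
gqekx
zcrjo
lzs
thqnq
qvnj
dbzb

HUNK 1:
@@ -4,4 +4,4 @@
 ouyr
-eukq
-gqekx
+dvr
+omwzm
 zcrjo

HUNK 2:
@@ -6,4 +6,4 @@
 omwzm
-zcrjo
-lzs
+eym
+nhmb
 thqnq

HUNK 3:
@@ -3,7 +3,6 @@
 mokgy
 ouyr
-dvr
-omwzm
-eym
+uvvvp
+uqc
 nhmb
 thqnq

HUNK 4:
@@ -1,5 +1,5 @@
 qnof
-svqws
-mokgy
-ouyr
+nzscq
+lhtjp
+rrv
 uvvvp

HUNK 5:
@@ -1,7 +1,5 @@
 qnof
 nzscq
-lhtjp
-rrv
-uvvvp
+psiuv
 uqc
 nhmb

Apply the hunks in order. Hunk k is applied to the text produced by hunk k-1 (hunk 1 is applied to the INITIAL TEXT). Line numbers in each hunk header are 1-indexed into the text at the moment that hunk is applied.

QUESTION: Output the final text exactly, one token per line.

Answer: qnof
nzscq
psiuv
uqc
nhmb
thqnq
qvnj
dbzb

Derivation:
Hunk 1: at line 4 remove [eukq,gqekx] add [dvr,omwzm] -> 11 lines: qnof svqws mokgy ouyr dvr omwzm zcrjo lzs thqnq qvnj dbzb
Hunk 2: at line 6 remove [zcrjo,lzs] add [eym,nhmb] -> 11 lines: qnof svqws mokgy ouyr dvr omwzm eym nhmb thqnq qvnj dbzb
Hunk 3: at line 3 remove [dvr,omwzm,eym] add [uvvvp,uqc] -> 10 lines: qnof svqws mokgy ouyr uvvvp uqc nhmb thqnq qvnj dbzb
Hunk 4: at line 1 remove [svqws,mokgy,ouyr] add [nzscq,lhtjp,rrv] -> 10 lines: qnof nzscq lhtjp rrv uvvvp uqc nhmb thqnq qvnj dbzb
Hunk 5: at line 1 remove [lhtjp,rrv,uvvvp] add [psiuv] -> 8 lines: qnof nzscq psiuv uqc nhmb thqnq qvnj dbzb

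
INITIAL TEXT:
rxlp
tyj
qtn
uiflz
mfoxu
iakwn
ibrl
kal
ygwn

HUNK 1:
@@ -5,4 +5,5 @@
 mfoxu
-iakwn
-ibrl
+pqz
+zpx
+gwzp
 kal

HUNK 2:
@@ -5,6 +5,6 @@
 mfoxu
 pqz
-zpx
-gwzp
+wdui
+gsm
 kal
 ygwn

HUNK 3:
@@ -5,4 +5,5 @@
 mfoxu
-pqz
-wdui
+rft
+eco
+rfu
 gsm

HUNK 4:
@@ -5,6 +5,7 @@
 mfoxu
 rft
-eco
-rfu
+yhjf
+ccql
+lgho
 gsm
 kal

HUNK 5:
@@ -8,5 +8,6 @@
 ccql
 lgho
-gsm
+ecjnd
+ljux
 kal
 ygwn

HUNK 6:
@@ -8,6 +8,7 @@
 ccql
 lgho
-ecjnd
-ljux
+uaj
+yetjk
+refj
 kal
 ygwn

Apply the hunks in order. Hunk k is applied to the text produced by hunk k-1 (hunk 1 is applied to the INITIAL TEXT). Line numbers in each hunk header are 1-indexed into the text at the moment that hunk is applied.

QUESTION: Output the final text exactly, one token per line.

Answer: rxlp
tyj
qtn
uiflz
mfoxu
rft
yhjf
ccql
lgho
uaj
yetjk
refj
kal
ygwn

Derivation:
Hunk 1: at line 5 remove [iakwn,ibrl] add [pqz,zpx,gwzp] -> 10 lines: rxlp tyj qtn uiflz mfoxu pqz zpx gwzp kal ygwn
Hunk 2: at line 5 remove [zpx,gwzp] add [wdui,gsm] -> 10 lines: rxlp tyj qtn uiflz mfoxu pqz wdui gsm kal ygwn
Hunk 3: at line 5 remove [pqz,wdui] add [rft,eco,rfu] -> 11 lines: rxlp tyj qtn uiflz mfoxu rft eco rfu gsm kal ygwn
Hunk 4: at line 5 remove [eco,rfu] add [yhjf,ccql,lgho] -> 12 lines: rxlp tyj qtn uiflz mfoxu rft yhjf ccql lgho gsm kal ygwn
Hunk 5: at line 8 remove [gsm] add [ecjnd,ljux] -> 13 lines: rxlp tyj qtn uiflz mfoxu rft yhjf ccql lgho ecjnd ljux kal ygwn
Hunk 6: at line 8 remove [ecjnd,ljux] add [uaj,yetjk,refj] -> 14 lines: rxlp tyj qtn uiflz mfoxu rft yhjf ccql lgho uaj yetjk refj kal ygwn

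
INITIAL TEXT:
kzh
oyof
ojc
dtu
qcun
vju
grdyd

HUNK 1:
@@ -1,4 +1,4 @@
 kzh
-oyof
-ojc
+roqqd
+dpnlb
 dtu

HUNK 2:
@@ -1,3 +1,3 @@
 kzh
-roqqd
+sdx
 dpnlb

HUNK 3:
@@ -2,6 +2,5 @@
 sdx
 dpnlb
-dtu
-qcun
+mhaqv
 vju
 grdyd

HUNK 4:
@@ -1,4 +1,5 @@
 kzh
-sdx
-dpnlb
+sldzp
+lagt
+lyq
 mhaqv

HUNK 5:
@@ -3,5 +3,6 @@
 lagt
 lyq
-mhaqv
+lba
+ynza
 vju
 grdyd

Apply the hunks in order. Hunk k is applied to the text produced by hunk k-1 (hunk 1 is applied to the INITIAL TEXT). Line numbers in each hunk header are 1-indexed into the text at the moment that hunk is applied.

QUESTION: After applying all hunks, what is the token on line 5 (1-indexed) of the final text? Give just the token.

Hunk 1: at line 1 remove [oyof,ojc] add [roqqd,dpnlb] -> 7 lines: kzh roqqd dpnlb dtu qcun vju grdyd
Hunk 2: at line 1 remove [roqqd] add [sdx] -> 7 lines: kzh sdx dpnlb dtu qcun vju grdyd
Hunk 3: at line 2 remove [dtu,qcun] add [mhaqv] -> 6 lines: kzh sdx dpnlb mhaqv vju grdyd
Hunk 4: at line 1 remove [sdx,dpnlb] add [sldzp,lagt,lyq] -> 7 lines: kzh sldzp lagt lyq mhaqv vju grdyd
Hunk 5: at line 3 remove [mhaqv] add [lba,ynza] -> 8 lines: kzh sldzp lagt lyq lba ynza vju grdyd
Final line 5: lba

Answer: lba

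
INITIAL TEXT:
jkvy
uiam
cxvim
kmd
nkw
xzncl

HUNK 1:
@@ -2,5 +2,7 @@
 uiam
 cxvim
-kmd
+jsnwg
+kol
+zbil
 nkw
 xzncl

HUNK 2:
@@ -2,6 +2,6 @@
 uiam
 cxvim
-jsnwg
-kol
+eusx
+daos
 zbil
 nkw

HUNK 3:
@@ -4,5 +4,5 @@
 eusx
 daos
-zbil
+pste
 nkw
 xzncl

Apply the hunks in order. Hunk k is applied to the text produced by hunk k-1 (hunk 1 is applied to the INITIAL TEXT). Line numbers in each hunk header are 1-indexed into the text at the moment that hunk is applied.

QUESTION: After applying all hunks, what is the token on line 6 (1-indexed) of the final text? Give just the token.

Answer: pste

Derivation:
Hunk 1: at line 2 remove [kmd] add [jsnwg,kol,zbil] -> 8 lines: jkvy uiam cxvim jsnwg kol zbil nkw xzncl
Hunk 2: at line 2 remove [jsnwg,kol] add [eusx,daos] -> 8 lines: jkvy uiam cxvim eusx daos zbil nkw xzncl
Hunk 3: at line 4 remove [zbil] add [pste] -> 8 lines: jkvy uiam cxvim eusx daos pste nkw xzncl
Final line 6: pste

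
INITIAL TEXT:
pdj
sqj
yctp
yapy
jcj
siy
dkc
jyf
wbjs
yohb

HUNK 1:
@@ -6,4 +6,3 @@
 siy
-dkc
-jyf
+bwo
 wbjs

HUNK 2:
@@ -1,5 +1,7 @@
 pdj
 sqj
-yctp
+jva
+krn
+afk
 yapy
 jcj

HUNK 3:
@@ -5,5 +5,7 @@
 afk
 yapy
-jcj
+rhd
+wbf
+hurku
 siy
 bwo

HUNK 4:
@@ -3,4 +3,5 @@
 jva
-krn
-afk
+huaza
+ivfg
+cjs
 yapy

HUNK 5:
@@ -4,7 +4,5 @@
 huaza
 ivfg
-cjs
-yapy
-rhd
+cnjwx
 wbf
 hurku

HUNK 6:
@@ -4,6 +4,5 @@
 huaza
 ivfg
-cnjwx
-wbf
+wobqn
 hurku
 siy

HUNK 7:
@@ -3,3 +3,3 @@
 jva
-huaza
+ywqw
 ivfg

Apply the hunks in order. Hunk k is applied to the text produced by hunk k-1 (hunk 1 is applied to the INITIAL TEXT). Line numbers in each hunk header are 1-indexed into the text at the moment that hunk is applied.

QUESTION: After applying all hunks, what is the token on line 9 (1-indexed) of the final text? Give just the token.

Hunk 1: at line 6 remove [dkc,jyf] add [bwo] -> 9 lines: pdj sqj yctp yapy jcj siy bwo wbjs yohb
Hunk 2: at line 1 remove [yctp] add [jva,krn,afk] -> 11 lines: pdj sqj jva krn afk yapy jcj siy bwo wbjs yohb
Hunk 3: at line 5 remove [jcj] add [rhd,wbf,hurku] -> 13 lines: pdj sqj jva krn afk yapy rhd wbf hurku siy bwo wbjs yohb
Hunk 4: at line 3 remove [krn,afk] add [huaza,ivfg,cjs] -> 14 lines: pdj sqj jva huaza ivfg cjs yapy rhd wbf hurku siy bwo wbjs yohb
Hunk 5: at line 4 remove [cjs,yapy,rhd] add [cnjwx] -> 12 lines: pdj sqj jva huaza ivfg cnjwx wbf hurku siy bwo wbjs yohb
Hunk 6: at line 4 remove [cnjwx,wbf] add [wobqn] -> 11 lines: pdj sqj jva huaza ivfg wobqn hurku siy bwo wbjs yohb
Hunk 7: at line 3 remove [huaza] add [ywqw] -> 11 lines: pdj sqj jva ywqw ivfg wobqn hurku siy bwo wbjs yohb
Final line 9: bwo

Answer: bwo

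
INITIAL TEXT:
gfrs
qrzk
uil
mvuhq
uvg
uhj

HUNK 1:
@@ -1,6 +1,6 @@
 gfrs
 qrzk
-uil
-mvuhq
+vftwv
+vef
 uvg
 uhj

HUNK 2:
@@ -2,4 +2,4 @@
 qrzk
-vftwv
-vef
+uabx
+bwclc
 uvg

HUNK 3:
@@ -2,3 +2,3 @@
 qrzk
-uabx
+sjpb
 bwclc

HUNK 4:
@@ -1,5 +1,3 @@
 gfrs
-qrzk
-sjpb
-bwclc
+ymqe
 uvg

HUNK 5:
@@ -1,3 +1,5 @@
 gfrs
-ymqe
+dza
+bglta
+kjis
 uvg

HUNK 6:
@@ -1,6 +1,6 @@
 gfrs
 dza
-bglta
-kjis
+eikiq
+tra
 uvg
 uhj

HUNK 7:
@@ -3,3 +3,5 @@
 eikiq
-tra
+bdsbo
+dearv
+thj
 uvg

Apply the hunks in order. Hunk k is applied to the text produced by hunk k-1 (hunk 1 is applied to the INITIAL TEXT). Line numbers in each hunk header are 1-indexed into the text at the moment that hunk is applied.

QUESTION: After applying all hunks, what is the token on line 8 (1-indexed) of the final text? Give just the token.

Answer: uhj

Derivation:
Hunk 1: at line 1 remove [uil,mvuhq] add [vftwv,vef] -> 6 lines: gfrs qrzk vftwv vef uvg uhj
Hunk 2: at line 2 remove [vftwv,vef] add [uabx,bwclc] -> 6 lines: gfrs qrzk uabx bwclc uvg uhj
Hunk 3: at line 2 remove [uabx] add [sjpb] -> 6 lines: gfrs qrzk sjpb bwclc uvg uhj
Hunk 4: at line 1 remove [qrzk,sjpb,bwclc] add [ymqe] -> 4 lines: gfrs ymqe uvg uhj
Hunk 5: at line 1 remove [ymqe] add [dza,bglta,kjis] -> 6 lines: gfrs dza bglta kjis uvg uhj
Hunk 6: at line 1 remove [bglta,kjis] add [eikiq,tra] -> 6 lines: gfrs dza eikiq tra uvg uhj
Hunk 7: at line 3 remove [tra] add [bdsbo,dearv,thj] -> 8 lines: gfrs dza eikiq bdsbo dearv thj uvg uhj
Final line 8: uhj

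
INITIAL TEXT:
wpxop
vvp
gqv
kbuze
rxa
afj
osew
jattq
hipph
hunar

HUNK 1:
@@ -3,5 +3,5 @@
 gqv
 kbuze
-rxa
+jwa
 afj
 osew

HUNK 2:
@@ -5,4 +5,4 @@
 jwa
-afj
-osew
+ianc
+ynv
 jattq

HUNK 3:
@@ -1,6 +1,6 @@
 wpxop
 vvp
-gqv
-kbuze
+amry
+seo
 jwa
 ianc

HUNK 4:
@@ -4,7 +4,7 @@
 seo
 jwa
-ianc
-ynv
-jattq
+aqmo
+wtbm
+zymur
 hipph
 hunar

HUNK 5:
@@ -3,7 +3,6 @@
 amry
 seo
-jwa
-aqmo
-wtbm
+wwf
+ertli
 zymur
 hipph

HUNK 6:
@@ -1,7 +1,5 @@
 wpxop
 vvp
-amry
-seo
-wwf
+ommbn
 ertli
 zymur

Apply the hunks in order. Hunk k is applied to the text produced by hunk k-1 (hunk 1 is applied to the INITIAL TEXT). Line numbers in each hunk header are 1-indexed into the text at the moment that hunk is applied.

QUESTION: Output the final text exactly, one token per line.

Hunk 1: at line 3 remove [rxa] add [jwa] -> 10 lines: wpxop vvp gqv kbuze jwa afj osew jattq hipph hunar
Hunk 2: at line 5 remove [afj,osew] add [ianc,ynv] -> 10 lines: wpxop vvp gqv kbuze jwa ianc ynv jattq hipph hunar
Hunk 3: at line 1 remove [gqv,kbuze] add [amry,seo] -> 10 lines: wpxop vvp amry seo jwa ianc ynv jattq hipph hunar
Hunk 4: at line 4 remove [ianc,ynv,jattq] add [aqmo,wtbm,zymur] -> 10 lines: wpxop vvp amry seo jwa aqmo wtbm zymur hipph hunar
Hunk 5: at line 3 remove [jwa,aqmo,wtbm] add [wwf,ertli] -> 9 lines: wpxop vvp amry seo wwf ertli zymur hipph hunar
Hunk 6: at line 1 remove [amry,seo,wwf] add [ommbn] -> 7 lines: wpxop vvp ommbn ertli zymur hipph hunar

Answer: wpxop
vvp
ommbn
ertli
zymur
hipph
hunar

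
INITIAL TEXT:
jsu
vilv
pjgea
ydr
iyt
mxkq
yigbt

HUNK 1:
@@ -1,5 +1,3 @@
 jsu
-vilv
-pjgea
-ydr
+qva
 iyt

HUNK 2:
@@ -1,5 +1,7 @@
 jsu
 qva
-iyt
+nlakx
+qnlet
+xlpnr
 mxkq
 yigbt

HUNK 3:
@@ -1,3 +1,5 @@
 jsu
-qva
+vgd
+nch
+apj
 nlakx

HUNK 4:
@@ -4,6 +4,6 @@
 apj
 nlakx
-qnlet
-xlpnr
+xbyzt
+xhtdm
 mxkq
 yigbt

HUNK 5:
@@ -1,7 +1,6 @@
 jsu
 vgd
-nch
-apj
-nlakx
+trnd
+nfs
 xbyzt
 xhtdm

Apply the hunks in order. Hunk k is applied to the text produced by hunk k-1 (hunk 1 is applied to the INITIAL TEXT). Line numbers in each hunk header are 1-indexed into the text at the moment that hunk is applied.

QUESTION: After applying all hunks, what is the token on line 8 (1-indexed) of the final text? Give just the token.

Hunk 1: at line 1 remove [vilv,pjgea,ydr] add [qva] -> 5 lines: jsu qva iyt mxkq yigbt
Hunk 2: at line 1 remove [iyt] add [nlakx,qnlet,xlpnr] -> 7 lines: jsu qva nlakx qnlet xlpnr mxkq yigbt
Hunk 3: at line 1 remove [qva] add [vgd,nch,apj] -> 9 lines: jsu vgd nch apj nlakx qnlet xlpnr mxkq yigbt
Hunk 4: at line 4 remove [qnlet,xlpnr] add [xbyzt,xhtdm] -> 9 lines: jsu vgd nch apj nlakx xbyzt xhtdm mxkq yigbt
Hunk 5: at line 1 remove [nch,apj,nlakx] add [trnd,nfs] -> 8 lines: jsu vgd trnd nfs xbyzt xhtdm mxkq yigbt
Final line 8: yigbt

Answer: yigbt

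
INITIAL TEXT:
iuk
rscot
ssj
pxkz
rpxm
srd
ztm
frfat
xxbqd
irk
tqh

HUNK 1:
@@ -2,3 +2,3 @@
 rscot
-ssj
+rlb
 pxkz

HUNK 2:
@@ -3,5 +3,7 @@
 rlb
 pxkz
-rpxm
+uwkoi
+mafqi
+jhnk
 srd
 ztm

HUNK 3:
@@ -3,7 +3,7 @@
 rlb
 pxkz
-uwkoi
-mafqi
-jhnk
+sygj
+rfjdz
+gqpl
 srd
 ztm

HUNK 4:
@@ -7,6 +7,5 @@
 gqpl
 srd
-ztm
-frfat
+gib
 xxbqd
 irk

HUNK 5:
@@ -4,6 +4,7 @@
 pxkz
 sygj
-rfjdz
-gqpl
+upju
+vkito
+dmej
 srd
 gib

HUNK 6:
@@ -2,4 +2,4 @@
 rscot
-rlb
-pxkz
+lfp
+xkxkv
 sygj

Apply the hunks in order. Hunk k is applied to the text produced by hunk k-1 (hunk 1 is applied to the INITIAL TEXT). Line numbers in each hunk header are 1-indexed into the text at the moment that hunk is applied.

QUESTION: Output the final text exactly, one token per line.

Answer: iuk
rscot
lfp
xkxkv
sygj
upju
vkito
dmej
srd
gib
xxbqd
irk
tqh

Derivation:
Hunk 1: at line 2 remove [ssj] add [rlb] -> 11 lines: iuk rscot rlb pxkz rpxm srd ztm frfat xxbqd irk tqh
Hunk 2: at line 3 remove [rpxm] add [uwkoi,mafqi,jhnk] -> 13 lines: iuk rscot rlb pxkz uwkoi mafqi jhnk srd ztm frfat xxbqd irk tqh
Hunk 3: at line 3 remove [uwkoi,mafqi,jhnk] add [sygj,rfjdz,gqpl] -> 13 lines: iuk rscot rlb pxkz sygj rfjdz gqpl srd ztm frfat xxbqd irk tqh
Hunk 4: at line 7 remove [ztm,frfat] add [gib] -> 12 lines: iuk rscot rlb pxkz sygj rfjdz gqpl srd gib xxbqd irk tqh
Hunk 5: at line 4 remove [rfjdz,gqpl] add [upju,vkito,dmej] -> 13 lines: iuk rscot rlb pxkz sygj upju vkito dmej srd gib xxbqd irk tqh
Hunk 6: at line 2 remove [rlb,pxkz] add [lfp,xkxkv] -> 13 lines: iuk rscot lfp xkxkv sygj upju vkito dmej srd gib xxbqd irk tqh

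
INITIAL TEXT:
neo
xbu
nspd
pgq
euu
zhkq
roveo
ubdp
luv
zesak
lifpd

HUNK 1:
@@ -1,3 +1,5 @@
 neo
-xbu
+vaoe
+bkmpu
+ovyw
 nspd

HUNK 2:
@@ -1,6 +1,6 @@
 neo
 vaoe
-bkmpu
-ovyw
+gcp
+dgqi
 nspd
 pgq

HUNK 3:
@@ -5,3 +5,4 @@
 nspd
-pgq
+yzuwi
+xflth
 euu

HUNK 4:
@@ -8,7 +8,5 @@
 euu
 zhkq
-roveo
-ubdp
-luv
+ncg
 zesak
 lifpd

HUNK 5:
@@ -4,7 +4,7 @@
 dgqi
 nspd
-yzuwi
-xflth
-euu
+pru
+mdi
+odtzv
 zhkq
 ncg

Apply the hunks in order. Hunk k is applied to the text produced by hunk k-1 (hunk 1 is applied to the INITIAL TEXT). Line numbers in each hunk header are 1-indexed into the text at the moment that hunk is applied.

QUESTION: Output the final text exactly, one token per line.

Hunk 1: at line 1 remove [xbu] add [vaoe,bkmpu,ovyw] -> 13 lines: neo vaoe bkmpu ovyw nspd pgq euu zhkq roveo ubdp luv zesak lifpd
Hunk 2: at line 1 remove [bkmpu,ovyw] add [gcp,dgqi] -> 13 lines: neo vaoe gcp dgqi nspd pgq euu zhkq roveo ubdp luv zesak lifpd
Hunk 3: at line 5 remove [pgq] add [yzuwi,xflth] -> 14 lines: neo vaoe gcp dgqi nspd yzuwi xflth euu zhkq roveo ubdp luv zesak lifpd
Hunk 4: at line 8 remove [roveo,ubdp,luv] add [ncg] -> 12 lines: neo vaoe gcp dgqi nspd yzuwi xflth euu zhkq ncg zesak lifpd
Hunk 5: at line 4 remove [yzuwi,xflth,euu] add [pru,mdi,odtzv] -> 12 lines: neo vaoe gcp dgqi nspd pru mdi odtzv zhkq ncg zesak lifpd

Answer: neo
vaoe
gcp
dgqi
nspd
pru
mdi
odtzv
zhkq
ncg
zesak
lifpd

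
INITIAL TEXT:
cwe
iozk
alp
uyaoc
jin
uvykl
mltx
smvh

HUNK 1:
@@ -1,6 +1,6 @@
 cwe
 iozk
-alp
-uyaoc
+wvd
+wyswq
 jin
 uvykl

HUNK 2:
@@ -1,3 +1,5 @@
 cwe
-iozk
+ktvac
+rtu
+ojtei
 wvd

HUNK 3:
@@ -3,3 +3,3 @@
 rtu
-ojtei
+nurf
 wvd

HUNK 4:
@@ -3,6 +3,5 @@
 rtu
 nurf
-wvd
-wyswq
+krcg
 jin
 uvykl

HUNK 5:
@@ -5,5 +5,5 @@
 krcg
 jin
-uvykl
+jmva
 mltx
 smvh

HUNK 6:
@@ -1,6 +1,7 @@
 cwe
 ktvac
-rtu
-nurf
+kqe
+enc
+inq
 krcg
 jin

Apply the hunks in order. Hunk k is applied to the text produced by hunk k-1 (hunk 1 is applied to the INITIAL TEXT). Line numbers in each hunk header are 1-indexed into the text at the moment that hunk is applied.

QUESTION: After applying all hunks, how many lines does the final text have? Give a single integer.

Hunk 1: at line 1 remove [alp,uyaoc] add [wvd,wyswq] -> 8 lines: cwe iozk wvd wyswq jin uvykl mltx smvh
Hunk 2: at line 1 remove [iozk] add [ktvac,rtu,ojtei] -> 10 lines: cwe ktvac rtu ojtei wvd wyswq jin uvykl mltx smvh
Hunk 3: at line 3 remove [ojtei] add [nurf] -> 10 lines: cwe ktvac rtu nurf wvd wyswq jin uvykl mltx smvh
Hunk 4: at line 3 remove [wvd,wyswq] add [krcg] -> 9 lines: cwe ktvac rtu nurf krcg jin uvykl mltx smvh
Hunk 5: at line 5 remove [uvykl] add [jmva] -> 9 lines: cwe ktvac rtu nurf krcg jin jmva mltx smvh
Hunk 6: at line 1 remove [rtu,nurf] add [kqe,enc,inq] -> 10 lines: cwe ktvac kqe enc inq krcg jin jmva mltx smvh
Final line count: 10

Answer: 10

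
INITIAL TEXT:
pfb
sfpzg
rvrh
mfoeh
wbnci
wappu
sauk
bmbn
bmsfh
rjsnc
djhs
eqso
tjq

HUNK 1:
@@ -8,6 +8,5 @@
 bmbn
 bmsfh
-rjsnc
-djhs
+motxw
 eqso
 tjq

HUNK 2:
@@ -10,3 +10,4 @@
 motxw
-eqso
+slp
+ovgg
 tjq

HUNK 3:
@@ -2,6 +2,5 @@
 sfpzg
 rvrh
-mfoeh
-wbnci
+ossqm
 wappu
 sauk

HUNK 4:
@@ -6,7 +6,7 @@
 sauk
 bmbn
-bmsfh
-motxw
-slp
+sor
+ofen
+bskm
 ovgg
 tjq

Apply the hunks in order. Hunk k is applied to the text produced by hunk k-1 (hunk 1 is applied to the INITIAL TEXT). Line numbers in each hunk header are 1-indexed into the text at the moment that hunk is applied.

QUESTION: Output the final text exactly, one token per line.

Answer: pfb
sfpzg
rvrh
ossqm
wappu
sauk
bmbn
sor
ofen
bskm
ovgg
tjq

Derivation:
Hunk 1: at line 8 remove [rjsnc,djhs] add [motxw] -> 12 lines: pfb sfpzg rvrh mfoeh wbnci wappu sauk bmbn bmsfh motxw eqso tjq
Hunk 2: at line 10 remove [eqso] add [slp,ovgg] -> 13 lines: pfb sfpzg rvrh mfoeh wbnci wappu sauk bmbn bmsfh motxw slp ovgg tjq
Hunk 3: at line 2 remove [mfoeh,wbnci] add [ossqm] -> 12 lines: pfb sfpzg rvrh ossqm wappu sauk bmbn bmsfh motxw slp ovgg tjq
Hunk 4: at line 6 remove [bmsfh,motxw,slp] add [sor,ofen,bskm] -> 12 lines: pfb sfpzg rvrh ossqm wappu sauk bmbn sor ofen bskm ovgg tjq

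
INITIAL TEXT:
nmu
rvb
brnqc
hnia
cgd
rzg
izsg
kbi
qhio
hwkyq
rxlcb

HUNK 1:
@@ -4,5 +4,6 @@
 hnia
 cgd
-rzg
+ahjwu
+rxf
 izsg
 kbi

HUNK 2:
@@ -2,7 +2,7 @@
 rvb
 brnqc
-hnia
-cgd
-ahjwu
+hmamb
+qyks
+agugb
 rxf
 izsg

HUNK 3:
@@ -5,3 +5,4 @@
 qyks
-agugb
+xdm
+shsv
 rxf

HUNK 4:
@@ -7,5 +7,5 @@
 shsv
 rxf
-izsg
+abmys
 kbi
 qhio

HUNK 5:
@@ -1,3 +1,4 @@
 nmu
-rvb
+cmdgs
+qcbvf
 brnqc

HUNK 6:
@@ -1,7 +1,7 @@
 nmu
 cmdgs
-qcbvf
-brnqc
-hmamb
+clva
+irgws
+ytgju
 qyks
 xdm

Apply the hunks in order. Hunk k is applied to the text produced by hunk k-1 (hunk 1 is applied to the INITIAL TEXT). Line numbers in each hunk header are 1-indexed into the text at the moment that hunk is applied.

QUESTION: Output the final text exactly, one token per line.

Hunk 1: at line 4 remove [rzg] add [ahjwu,rxf] -> 12 lines: nmu rvb brnqc hnia cgd ahjwu rxf izsg kbi qhio hwkyq rxlcb
Hunk 2: at line 2 remove [hnia,cgd,ahjwu] add [hmamb,qyks,agugb] -> 12 lines: nmu rvb brnqc hmamb qyks agugb rxf izsg kbi qhio hwkyq rxlcb
Hunk 3: at line 5 remove [agugb] add [xdm,shsv] -> 13 lines: nmu rvb brnqc hmamb qyks xdm shsv rxf izsg kbi qhio hwkyq rxlcb
Hunk 4: at line 7 remove [izsg] add [abmys] -> 13 lines: nmu rvb brnqc hmamb qyks xdm shsv rxf abmys kbi qhio hwkyq rxlcb
Hunk 5: at line 1 remove [rvb] add [cmdgs,qcbvf] -> 14 lines: nmu cmdgs qcbvf brnqc hmamb qyks xdm shsv rxf abmys kbi qhio hwkyq rxlcb
Hunk 6: at line 1 remove [qcbvf,brnqc,hmamb] add [clva,irgws,ytgju] -> 14 lines: nmu cmdgs clva irgws ytgju qyks xdm shsv rxf abmys kbi qhio hwkyq rxlcb

Answer: nmu
cmdgs
clva
irgws
ytgju
qyks
xdm
shsv
rxf
abmys
kbi
qhio
hwkyq
rxlcb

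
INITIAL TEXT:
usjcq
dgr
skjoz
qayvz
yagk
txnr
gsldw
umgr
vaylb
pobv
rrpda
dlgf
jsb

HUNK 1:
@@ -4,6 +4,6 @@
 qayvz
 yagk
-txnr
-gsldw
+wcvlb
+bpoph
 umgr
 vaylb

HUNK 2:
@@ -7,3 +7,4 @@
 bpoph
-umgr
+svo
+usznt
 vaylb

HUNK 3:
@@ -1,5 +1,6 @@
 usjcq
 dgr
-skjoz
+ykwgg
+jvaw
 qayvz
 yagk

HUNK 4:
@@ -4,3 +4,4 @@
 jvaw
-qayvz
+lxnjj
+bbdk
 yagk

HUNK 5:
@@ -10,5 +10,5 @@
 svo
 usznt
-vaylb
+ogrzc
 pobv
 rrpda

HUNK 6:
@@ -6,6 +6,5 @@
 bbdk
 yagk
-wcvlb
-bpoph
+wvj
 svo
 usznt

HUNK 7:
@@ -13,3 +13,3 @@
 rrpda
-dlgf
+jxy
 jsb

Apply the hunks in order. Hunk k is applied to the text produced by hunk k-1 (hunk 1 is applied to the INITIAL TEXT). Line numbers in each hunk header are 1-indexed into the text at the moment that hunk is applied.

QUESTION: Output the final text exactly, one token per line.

Hunk 1: at line 4 remove [txnr,gsldw] add [wcvlb,bpoph] -> 13 lines: usjcq dgr skjoz qayvz yagk wcvlb bpoph umgr vaylb pobv rrpda dlgf jsb
Hunk 2: at line 7 remove [umgr] add [svo,usznt] -> 14 lines: usjcq dgr skjoz qayvz yagk wcvlb bpoph svo usznt vaylb pobv rrpda dlgf jsb
Hunk 3: at line 1 remove [skjoz] add [ykwgg,jvaw] -> 15 lines: usjcq dgr ykwgg jvaw qayvz yagk wcvlb bpoph svo usznt vaylb pobv rrpda dlgf jsb
Hunk 4: at line 4 remove [qayvz] add [lxnjj,bbdk] -> 16 lines: usjcq dgr ykwgg jvaw lxnjj bbdk yagk wcvlb bpoph svo usznt vaylb pobv rrpda dlgf jsb
Hunk 5: at line 10 remove [vaylb] add [ogrzc] -> 16 lines: usjcq dgr ykwgg jvaw lxnjj bbdk yagk wcvlb bpoph svo usznt ogrzc pobv rrpda dlgf jsb
Hunk 6: at line 6 remove [wcvlb,bpoph] add [wvj] -> 15 lines: usjcq dgr ykwgg jvaw lxnjj bbdk yagk wvj svo usznt ogrzc pobv rrpda dlgf jsb
Hunk 7: at line 13 remove [dlgf] add [jxy] -> 15 lines: usjcq dgr ykwgg jvaw lxnjj bbdk yagk wvj svo usznt ogrzc pobv rrpda jxy jsb

Answer: usjcq
dgr
ykwgg
jvaw
lxnjj
bbdk
yagk
wvj
svo
usznt
ogrzc
pobv
rrpda
jxy
jsb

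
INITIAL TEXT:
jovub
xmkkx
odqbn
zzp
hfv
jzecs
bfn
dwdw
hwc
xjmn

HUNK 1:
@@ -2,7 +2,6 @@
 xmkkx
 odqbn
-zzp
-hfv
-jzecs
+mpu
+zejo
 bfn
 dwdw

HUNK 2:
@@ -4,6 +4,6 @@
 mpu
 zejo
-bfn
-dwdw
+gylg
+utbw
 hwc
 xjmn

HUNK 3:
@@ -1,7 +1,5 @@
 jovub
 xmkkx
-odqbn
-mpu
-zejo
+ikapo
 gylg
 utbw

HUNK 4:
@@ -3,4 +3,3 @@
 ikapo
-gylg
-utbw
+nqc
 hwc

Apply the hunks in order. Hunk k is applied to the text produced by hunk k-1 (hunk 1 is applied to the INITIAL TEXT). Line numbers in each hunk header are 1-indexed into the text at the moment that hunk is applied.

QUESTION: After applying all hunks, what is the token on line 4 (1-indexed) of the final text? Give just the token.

Answer: nqc

Derivation:
Hunk 1: at line 2 remove [zzp,hfv,jzecs] add [mpu,zejo] -> 9 lines: jovub xmkkx odqbn mpu zejo bfn dwdw hwc xjmn
Hunk 2: at line 4 remove [bfn,dwdw] add [gylg,utbw] -> 9 lines: jovub xmkkx odqbn mpu zejo gylg utbw hwc xjmn
Hunk 3: at line 1 remove [odqbn,mpu,zejo] add [ikapo] -> 7 lines: jovub xmkkx ikapo gylg utbw hwc xjmn
Hunk 4: at line 3 remove [gylg,utbw] add [nqc] -> 6 lines: jovub xmkkx ikapo nqc hwc xjmn
Final line 4: nqc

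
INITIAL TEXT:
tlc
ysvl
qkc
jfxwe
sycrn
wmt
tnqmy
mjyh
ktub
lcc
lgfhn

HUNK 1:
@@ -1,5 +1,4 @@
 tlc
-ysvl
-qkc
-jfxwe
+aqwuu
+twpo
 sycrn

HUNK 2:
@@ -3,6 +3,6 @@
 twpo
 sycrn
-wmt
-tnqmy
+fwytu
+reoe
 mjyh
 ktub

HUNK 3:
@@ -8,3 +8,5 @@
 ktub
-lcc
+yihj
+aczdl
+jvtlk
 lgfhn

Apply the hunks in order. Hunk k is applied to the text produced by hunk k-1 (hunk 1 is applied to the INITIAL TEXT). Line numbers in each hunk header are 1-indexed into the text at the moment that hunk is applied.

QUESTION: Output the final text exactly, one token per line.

Answer: tlc
aqwuu
twpo
sycrn
fwytu
reoe
mjyh
ktub
yihj
aczdl
jvtlk
lgfhn

Derivation:
Hunk 1: at line 1 remove [ysvl,qkc,jfxwe] add [aqwuu,twpo] -> 10 lines: tlc aqwuu twpo sycrn wmt tnqmy mjyh ktub lcc lgfhn
Hunk 2: at line 3 remove [wmt,tnqmy] add [fwytu,reoe] -> 10 lines: tlc aqwuu twpo sycrn fwytu reoe mjyh ktub lcc lgfhn
Hunk 3: at line 8 remove [lcc] add [yihj,aczdl,jvtlk] -> 12 lines: tlc aqwuu twpo sycrn fwytu reoe mjyh ktub yihj aczdl jvtlk lgfhn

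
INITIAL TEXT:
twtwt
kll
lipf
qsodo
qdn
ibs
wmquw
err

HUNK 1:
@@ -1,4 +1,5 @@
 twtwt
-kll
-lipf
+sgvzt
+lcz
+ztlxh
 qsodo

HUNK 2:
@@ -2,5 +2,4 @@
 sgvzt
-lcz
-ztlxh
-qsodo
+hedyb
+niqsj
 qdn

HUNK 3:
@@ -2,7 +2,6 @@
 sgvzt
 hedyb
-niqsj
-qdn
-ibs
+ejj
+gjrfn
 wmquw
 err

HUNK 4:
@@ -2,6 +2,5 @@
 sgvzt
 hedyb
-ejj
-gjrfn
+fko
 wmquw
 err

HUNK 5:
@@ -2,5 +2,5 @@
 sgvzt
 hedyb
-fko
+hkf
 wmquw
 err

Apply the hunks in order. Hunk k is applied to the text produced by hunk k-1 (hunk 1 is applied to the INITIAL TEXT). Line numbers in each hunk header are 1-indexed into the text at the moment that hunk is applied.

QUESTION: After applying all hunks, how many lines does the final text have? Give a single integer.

Hunk 1: at line 1 remove [kll,lipf] add [sgvzt,lcz,ztlxh] -> 9 lines: twtwt sgvzt lcz ztlxh qsodo qdn ibs wmquw err
Hunk 2: at line 2 remove [lcz,ztlxh,qsodo] add [hedyb,niqsj] -> 8 lines: twtwt sgvzt hedyb niqsj qdn ibs wmquw err
Hunk 3: at line 2 remove [niqsj,qdn,ibs] add [ejj,gjrfn] -> 7 lines: twtwt sgvzt hedyb ejj gjrfn wmquw err
Hunk 4: at line 2 remove [ejj,gjrfn] add [fko] -> 6 lines: twtwt sgvzt hedyb fko wmquw err
Hunk 5: at line 2 remove [fko] add [hkf] -> 6 lines: twtwt sgvzt hedyb hkf wmquw err
Final line count: 6

Answer: 6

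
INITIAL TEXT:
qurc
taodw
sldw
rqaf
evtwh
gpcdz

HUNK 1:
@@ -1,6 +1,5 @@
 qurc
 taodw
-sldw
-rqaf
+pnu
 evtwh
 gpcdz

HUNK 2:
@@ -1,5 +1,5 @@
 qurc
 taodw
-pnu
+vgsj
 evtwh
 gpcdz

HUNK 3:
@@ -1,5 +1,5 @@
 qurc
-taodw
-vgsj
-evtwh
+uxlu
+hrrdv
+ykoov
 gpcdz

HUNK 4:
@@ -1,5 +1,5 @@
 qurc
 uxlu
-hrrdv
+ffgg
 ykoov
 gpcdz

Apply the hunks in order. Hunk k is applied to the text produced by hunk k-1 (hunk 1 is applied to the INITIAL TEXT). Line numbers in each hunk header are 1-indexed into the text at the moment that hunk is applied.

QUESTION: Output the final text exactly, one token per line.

Hunk 1: at line 1 remove [sldw,rqaf] add [pnu] -> 5 lines: qurc taodw pnu evtwh gpcdz
Hunk 2: at line 1 remove [pnu] add [vgsj] -> 5 lines: qurc taodw vgsj evtwh gpcdz
Hunk 3: at line 1 remove [taodw,vgsj,evtwh] add [uxlu,hrrdv,ykoov] -> 5 lines: qurc uxlu hrrdv ykoov gpcdz
Hunk 4: at line 1 remove [hrrdv] add [ffgg] -> 5 lines: qurc uxlu ffgg ykoov gpcdz

Answer: qurc
uxlu
ffgg
ykoov
gpcdz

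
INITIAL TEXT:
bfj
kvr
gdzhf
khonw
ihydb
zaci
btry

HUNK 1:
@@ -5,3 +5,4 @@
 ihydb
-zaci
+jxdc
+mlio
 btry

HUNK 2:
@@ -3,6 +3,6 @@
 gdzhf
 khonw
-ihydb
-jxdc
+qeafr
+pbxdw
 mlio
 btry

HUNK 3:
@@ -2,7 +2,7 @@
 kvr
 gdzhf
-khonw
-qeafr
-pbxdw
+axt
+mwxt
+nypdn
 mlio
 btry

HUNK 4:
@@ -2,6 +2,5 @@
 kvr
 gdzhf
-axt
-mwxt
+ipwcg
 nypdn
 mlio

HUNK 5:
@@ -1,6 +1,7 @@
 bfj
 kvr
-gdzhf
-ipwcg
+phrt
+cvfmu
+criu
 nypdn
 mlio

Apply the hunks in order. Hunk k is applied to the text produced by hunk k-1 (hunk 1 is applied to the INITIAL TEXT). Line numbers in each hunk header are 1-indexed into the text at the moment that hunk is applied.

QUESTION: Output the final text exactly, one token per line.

Answer: bfj
kvr
phrt
cvfmu
criu
nypdn
mlio
btry

Derivation:
Hunk 1: at line 5 remove [zaci] add [jxdc,mlio] -> 8 lines: bfj kvr gdzhf khonw ihydb jxdc mlio btry
Hunk 2: at line 3 remove [ihydb,jxdc] add [qeafr,pbxdw] -> 8 lines: bfj kvr gdzhf khonw qeafr pbxdw mlio btry
Hunk 3: at line 2 remove [khonw,qeafr,pbxdw] add [axt,mwxt,nypdn] -> 8 lines: bfj kvr gdzhf axt mwxt nypdn mlio btry
Hunk 4: at line 2 remove [axt,mwxt] add [ipwcg] -> 7 lines: bfj kvr gdzhf ipwcg nypdn mlio btry
Hunk 5: at line 1 remove [gdzhf,ipwcg] add [phrt,cvfmu,criu] -> 8 lines: bfj kvr phrt cvfmu criu nypdn mlio btry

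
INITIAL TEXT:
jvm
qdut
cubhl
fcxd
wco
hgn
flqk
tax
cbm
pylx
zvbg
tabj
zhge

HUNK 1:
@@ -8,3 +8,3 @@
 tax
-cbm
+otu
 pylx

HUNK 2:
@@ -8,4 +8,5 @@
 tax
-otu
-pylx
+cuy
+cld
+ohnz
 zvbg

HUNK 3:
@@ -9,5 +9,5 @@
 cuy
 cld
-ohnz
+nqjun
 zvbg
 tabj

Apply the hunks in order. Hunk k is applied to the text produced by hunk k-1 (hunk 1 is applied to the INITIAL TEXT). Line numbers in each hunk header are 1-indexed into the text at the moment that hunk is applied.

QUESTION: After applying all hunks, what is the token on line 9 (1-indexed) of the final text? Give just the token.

Answer: cuy

Derivation:
Hunk 1: at line 8 remove [cbm] add [otu] -> 13 lines: jvm qdut cubhl fcxd wco hgn flqk tax otu pylx zvbg tabj zhge
Hunk 2: at line 8 remove [otu,pylx] add [cuy,cld,ohnz] -> 14 lines: jvm qdut cubhl fcxd wco hgn flqk tax cuy cld ohnz zvbg tabj zhge
Hunk 3: at line 9 remove [ohnz] add [nqjun] -> 14 lines: jvm qdut cubhl fcxd wco hgn flqk tax cuy cld nqjun zvbg tabj zhge
Final line 9: cuy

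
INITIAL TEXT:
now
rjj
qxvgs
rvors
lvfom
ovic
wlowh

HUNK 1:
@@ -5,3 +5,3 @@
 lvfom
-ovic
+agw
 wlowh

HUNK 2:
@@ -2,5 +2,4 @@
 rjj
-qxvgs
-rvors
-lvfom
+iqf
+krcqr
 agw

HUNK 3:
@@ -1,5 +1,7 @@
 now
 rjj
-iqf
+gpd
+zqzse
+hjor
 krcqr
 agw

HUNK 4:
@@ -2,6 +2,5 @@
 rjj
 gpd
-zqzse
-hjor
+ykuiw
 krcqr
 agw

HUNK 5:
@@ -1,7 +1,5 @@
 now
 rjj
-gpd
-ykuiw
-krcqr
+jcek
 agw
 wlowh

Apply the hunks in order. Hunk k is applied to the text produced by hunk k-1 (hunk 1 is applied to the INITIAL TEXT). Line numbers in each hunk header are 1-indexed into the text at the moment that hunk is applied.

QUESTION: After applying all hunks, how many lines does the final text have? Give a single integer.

Answer: 5

Derivation:
Hunk 1: at line 5 remove [ovic] add [agw] -> 7 lines: now rjj qxvgs rvors lvfom agw wlowh
Hunk 2: at line 2 remove [qxvgs,rvors,lvfom] add [iqf,krcqr] -> 6 lines: now rjj iqf krcqr agw wlowh
Hunk 3: at line 1 remove [iqf] add [gpd,zqzse,hjor] -> 8 lines: now rjj gpd zqzse hjor krcqr agw wlowh
Hunk 4: at line 2 remove [zqzse,hjor] add [ykuiw] -> 7 lines: now rjj gpd ykuiw krcqr agw wlowh
Hunk 5: at line 1 remove [gpd,ykuiw,krcqr] add [jcek] -> 5 lines: now rjj jcek agw wlowh
Final line count: 5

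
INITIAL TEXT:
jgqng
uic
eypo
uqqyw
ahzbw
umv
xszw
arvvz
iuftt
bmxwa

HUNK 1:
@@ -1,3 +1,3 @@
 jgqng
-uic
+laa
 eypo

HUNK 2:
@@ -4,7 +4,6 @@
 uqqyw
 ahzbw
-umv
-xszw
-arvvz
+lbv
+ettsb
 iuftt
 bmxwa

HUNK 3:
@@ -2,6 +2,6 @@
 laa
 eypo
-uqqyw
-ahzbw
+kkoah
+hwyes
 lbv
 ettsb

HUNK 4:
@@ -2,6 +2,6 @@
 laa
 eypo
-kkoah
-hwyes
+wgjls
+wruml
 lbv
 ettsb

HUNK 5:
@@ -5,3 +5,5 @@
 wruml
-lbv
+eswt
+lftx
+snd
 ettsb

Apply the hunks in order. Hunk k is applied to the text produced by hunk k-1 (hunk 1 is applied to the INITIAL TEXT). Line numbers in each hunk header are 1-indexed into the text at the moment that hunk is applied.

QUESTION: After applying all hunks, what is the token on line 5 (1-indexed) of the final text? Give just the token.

Hunk 1: at line 1 remove [uic] add [laa] -> 10 lines: jgqng laa eypo uqqyw ahzbw umv xszw arvvz iuftt bmxwa
Hunk 2: at line 4 remove [umv,xszw,arvvz] add [lbv,ettsb] -> 9 lines: jgqng laa eypo uqqyw ahzbw lbv ettsb iuftt bmxwa
Hunk 3: at line 2 remove [uqqyw,ahzbw] add [kkoah,hwyes] -> 9 lines: jgqng laa eypo kkoah hwyes lbv ettsb iuftt bmxwa
Hunk 4: at line 2 remove [kkoah,hwyes] add [wgjls,wruml] -> 9 lines: jgqng laa eypo wgjls wruml lbv ettsb iuftt bmxwa
Hunk 5: at line 5 remove [lbv] add [eswt,lftx,snd] -> 11 lines: jgqng laa eypo wgjls wruml eswt lftx snd ettsb iuftt bmxwa
Final line 5: wruml

Answer: wruml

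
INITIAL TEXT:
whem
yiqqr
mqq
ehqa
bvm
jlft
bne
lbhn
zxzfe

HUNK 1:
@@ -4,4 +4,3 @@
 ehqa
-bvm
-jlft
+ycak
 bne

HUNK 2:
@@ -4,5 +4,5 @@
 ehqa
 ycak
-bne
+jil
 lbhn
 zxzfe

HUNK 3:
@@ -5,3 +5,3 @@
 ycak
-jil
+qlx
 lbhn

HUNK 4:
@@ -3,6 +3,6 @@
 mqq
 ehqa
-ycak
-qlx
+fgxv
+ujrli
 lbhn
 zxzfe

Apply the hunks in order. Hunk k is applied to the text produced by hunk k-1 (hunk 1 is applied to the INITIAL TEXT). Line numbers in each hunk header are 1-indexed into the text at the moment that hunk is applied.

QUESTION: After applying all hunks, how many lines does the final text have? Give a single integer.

Answer: 8

Derivation:
Hunk 1: at line 4 remove [bvm,jlft] add [ycak] -> 8 lines: whem yiqqr mqq ehqa ycak bne lbhn zxzfe
Hunk 2: at line 4 remove [bne] add [jil] -> 8 lines: whem yiqqr mqq ehqa ycak jil lbhn zxzfe
Hunk 3: at line 5 remove [jil] add [qlx] -> 8 lines: whem yiqqr mqq ehqa ycak qlx lbhn zxzfe
Hunk 4: at line 3 remove [ycak,qlx] add [fgxv,ujrli] -> 8 lines: whem yiqqr mqq ehqa fgxv ujrli lbhn zxzfe
Final line count: 8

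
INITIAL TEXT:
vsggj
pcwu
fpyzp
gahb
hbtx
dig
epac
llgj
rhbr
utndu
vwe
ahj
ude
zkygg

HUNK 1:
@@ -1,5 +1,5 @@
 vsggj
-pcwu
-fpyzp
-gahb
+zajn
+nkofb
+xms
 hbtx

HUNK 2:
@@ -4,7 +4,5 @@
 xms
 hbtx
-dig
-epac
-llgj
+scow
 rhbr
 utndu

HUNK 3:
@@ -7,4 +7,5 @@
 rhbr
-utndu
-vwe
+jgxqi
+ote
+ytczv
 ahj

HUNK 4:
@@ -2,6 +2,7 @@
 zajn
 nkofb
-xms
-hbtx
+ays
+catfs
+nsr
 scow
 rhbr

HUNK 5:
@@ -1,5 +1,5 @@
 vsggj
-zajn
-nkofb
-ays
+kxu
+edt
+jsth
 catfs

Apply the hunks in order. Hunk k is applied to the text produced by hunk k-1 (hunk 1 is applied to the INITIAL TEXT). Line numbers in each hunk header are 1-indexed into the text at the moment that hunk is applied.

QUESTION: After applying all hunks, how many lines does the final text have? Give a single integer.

Answer: 14

Derivation:
Hunk 1: at line 1 remove [pcwu,fpyzp,gahb] add [zajn,nkofb,xms] -> 14 lines: vsggj zajn nkofb xms hbtx dig epac llgj rhbr utndu vwe ahj ude zkygg
Hunk 2: at line 4 remove [dig,epac,llgj] add [scow] -> 12 lines: vsggj zajn nkofb xms hbtx scow rhbr utndu vwe ahj ude zkygg
Hunk 3: at line 7 remove [utndu,vwe] add [jgxqi,ote,ytczv] -> 13 lines: vsggj zajn nkofb xms hbtx scow rhbr jgxqi ote ytczv ahj ude zkygg
Hunk 4: at line 2 remove [xms,hbtx] add [ays,catfs,nsr] -> 14 lines: vsggj zajn nkofb ays catfs nsr scow rhbr jgxqi ote ytczv ahj ude zkygg
Hunk 5: at line 1 remove [zajn,nkofb,ays] add [kxu,edt,jsth] -> 14 lines: vsggj kxu edt jsth catfs nsr scow rhbr jgxqi ote ytczv ahj ude zkygg
Final line count: 14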